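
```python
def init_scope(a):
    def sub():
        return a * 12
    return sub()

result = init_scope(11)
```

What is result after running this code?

Step 1: init_scope(11) binds parameter a = 11.
Step 2: sub() accesses a = 11 from enclosing scope.
Step 3: result = 11 * 12 = 132

The answer is 132.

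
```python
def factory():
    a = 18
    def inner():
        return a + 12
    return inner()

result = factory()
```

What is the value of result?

Step 1: factory() defines a = 18.
Step 2: inner() reads a = 18 from enclosing scope, returns 18 + 12 = 30.
Step 3: result = 30

The answer is 30.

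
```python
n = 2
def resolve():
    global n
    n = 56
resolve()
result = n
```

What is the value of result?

Step 1: n = 2 globally.
Step 2: resolve() declares global n and sets it to 56.
Step 3: After resolve(), global n = 56. result = 56

The answer is 56.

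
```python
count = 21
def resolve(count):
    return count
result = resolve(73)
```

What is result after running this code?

Step 1: Global count = 21.
Step 2: resolve(73) takes parameter count = 73, which shadows the global.
Step 3: result = 73

The answer is 73.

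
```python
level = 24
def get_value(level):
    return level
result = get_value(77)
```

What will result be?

Step 1: Global level = 24.
Step 2: get_value(77) takes parameter level = 77, which shadows the global.
Step 3: result = 77

The answer is 77.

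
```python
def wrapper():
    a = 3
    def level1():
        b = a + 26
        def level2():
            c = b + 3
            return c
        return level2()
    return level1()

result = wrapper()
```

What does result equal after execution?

Step 1: a = 3. b = a + 26 = 29.
Step 2: c = b + 3 = 29 + 3 = 32.
Step 3: result = 32

The answer is 32.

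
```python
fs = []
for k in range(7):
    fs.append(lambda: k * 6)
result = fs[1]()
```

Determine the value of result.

Step 1: All lambdas reference the same variable k (late binding).
Step 2: After the loop, k = 6. Every lambda returns k * 6.
Step 3: fs[1]() = 6 * 6 = 36

The answer is 36.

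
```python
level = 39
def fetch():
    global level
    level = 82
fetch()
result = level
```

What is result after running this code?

Step 1: level = 39 globally.
Step 2: fetch() declares global level and sets it to 82.
Step 3: After fetch(), global level = 82. result = 82

The answer is 82.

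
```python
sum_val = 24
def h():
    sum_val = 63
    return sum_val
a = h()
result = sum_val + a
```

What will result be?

Step 1: Global sum_val = 24. h() returns local sum_val = 63.
Step 2: a = 63. Global sum_val still = 24.
Step 3: result = 24 + 63 = 87

The answer is 87.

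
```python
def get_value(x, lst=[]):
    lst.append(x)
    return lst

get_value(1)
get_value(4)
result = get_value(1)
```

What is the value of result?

Step 1: Mutable default argument gotcha! The list [] is created once.
Step 2: Each call appends to the SAME list: [1], [1, 4], [1, 4, 1].
Step 3: result = [1, 4, 1]

The answer is [1, 4, 1].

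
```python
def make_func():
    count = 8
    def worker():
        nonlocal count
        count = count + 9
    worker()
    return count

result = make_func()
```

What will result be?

Step 1: make_func() sets count = 8.
Step 2: worker() uses nonlocal to modify count in make_func's scope: count = 8 + 9 = 17.
Step 3: make_func() returns the modified count = 17

The answer is 17.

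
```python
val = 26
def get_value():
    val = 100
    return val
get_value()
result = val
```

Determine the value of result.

Step 1: Global val = 26.
Step 2: get_value() creates local val = 100 (shadow, not modification).
Step 3: After get_value() returns, global val is unchanged. result = 26

The answer is 26.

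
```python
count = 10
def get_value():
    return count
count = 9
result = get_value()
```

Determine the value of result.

Step 1: count is first set to 10, then reassigned to 9.
Step 2: get_value() is called after the reassignment, so it looks up the current global count = 9.
Step 3: result = 9

The answer is 9.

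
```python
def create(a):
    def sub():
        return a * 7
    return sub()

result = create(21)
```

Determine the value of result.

Step 1: create(21) binds parameter a = 21.
Step 2: sub() accesses a = 21 from enclosing scope.
Step 3: result = 21 * 7 = 147

The answer is 147.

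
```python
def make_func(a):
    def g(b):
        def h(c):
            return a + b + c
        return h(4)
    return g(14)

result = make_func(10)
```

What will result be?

Step 1: a = 10, b = 14, c = 4 across three nested scopes.
Step 2: h() accesses all three via LEGB rule.
Step 3: result = 10 + 14 + 4 = 28

The answer is 28.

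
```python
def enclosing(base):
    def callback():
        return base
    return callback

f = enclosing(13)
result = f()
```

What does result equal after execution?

Step 1: enclosing(13) creates closure capturing base = 13.
Step 2: f() returns the captured base = 13.
Step 3: result = 13

The answer is 13.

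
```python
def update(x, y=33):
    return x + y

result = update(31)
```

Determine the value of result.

Step 1: update(31) uses default y = 33.
Step 2: Returns 31 + 33 = 64.
Step 3: result = 64

The answer is 64.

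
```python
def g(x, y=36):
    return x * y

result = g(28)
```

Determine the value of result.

Step 1: g(28) uses default y = 36.
Step 2: Returns 28 * 36 = 1008.
Step 3: result = 1008

The answer is 1008.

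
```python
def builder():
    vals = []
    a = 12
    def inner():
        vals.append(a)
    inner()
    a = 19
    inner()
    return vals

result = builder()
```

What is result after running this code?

Step 1: a = 12. inner() appends current a to vals.
Step 2: First inner(): appends 12. Then a = 19.
Step 3: Second inner(): appends 19 (closure sees updated a). result = [12, 19]

The answer is [12, 19].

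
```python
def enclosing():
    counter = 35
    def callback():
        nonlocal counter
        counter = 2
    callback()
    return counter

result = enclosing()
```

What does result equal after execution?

Step 1: enclosing() sets counter = 35.
Step 2: callback() uses nonlocal to reassign counter = 2.
Step 3: result = 2

The answer is 2.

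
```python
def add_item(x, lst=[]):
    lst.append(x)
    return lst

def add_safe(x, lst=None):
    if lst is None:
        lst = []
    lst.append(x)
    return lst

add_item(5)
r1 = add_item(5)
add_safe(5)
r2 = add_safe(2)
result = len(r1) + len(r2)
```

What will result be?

Step 1: add_item shares mutable default: after 2 calls, lst = [5, 5], len = 2.
Step 2: add_safe creates fresh list each time: r2 = [2], len = 1.
Step 3: result = 2 + 1 = 3

The answer is 3.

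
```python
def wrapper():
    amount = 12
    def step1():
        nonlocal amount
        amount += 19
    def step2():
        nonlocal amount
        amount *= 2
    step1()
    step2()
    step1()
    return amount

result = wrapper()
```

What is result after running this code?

Step 1: amount = 12.
Step 2: step1(): amount = 12 + 19 = 31.
Step 3: step2(): amount = 31 * 2 = 62.
Step 4: step1(): amount = 62 + 19 = 81. result = 81

The answer is 81.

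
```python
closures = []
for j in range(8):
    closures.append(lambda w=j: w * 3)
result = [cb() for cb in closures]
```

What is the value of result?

Step 1: Default arg w=j captures j at each iteration.
Step 2: closures[k] has w defaulting to k, returns k * 3.
Step 3: result = [0, 3, 6, 9, 12, 15, 18, 21]

The answer is [0, 3, 6, 9, 12, 15, 18, 21].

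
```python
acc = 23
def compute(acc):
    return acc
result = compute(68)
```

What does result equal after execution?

Step 1: Global acc = 23.
Step 2: compute(68) takes parameter acc = 68, which shadows the global.
Step 3: result = 68

The answer is 68.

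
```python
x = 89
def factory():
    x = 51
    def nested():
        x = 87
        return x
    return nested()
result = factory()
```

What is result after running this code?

Step 1: Three scopes define x: global (89), factory (51), nested (87).
Step 2: nested() has its own local x = 87, which shadows both enclosing and global.
Step 3: result = 87 (local wins in LEGB)

The answer is 87.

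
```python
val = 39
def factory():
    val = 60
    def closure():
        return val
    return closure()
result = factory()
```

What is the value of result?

Step 1: val = 39 globally, but factory() defines val = 60 locally.
Step 2: closure() looks up val. Not in local scope, so checks enclosing scope (factory) and finds val = 60.
Step 3: result = 60

The answer is 60.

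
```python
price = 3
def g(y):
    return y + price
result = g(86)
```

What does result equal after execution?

Step 1: price = 3 is defined globally.
Step 2: g(86) uses parameter y = 86 and looks up price from global scope = 3.
Step 3: result = 86 + 3 = 89

The answer is 89.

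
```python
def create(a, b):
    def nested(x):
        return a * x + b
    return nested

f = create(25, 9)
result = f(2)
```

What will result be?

Step 1: create(25, 9) captures a = 25, b = 9.
Step 2: f(2) computes 25 * 2 + 9 = 59.
Step 3: result = 59

The answer is 59.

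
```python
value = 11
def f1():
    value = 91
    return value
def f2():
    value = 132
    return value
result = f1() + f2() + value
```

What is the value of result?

Step 1: Each function shadows global value with its own local.
Step 2: f1() returns 91, f2() returns 132.
Step 3: Global value = 11 is unchanged. result = 91 + 132 + 11 = 234

The answer is 234.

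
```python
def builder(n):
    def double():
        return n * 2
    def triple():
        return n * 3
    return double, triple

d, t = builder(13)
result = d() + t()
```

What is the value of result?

Step 1: Both closures capture the same n = 13.
Step 2: d() = 13 * 2 = 26, t() = 13 * 3 = 39.
Step 3: result = 26 + 39 = 65

The answer is 65.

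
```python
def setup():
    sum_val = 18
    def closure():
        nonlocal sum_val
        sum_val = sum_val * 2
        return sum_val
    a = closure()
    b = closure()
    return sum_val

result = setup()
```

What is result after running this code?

Step 1: sum_val starts at 18.
Step 2: First closure(): sum_val = 18 * 2 = 36.
Step 3: Second closure(): sum_val = 36 * 2 = 72.
Step 4: result = 72

The answer is 72.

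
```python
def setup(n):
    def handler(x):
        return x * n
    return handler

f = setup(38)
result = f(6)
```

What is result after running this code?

Step 1: setup(38) creates a closure capturing n = 38.
Step 2: f(6) computes 6 * 38 = 228.
Step 3: result = 228

The answer is 228.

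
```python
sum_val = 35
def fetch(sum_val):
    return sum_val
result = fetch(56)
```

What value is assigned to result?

Step 1: Global sum_val = 35.
Step 2: fetch(56) takes parameter sum_val = 56, which shadows the global.
Step 3: result = 56

The answer is 56.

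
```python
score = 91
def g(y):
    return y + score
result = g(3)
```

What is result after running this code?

Step 1: score = 91 is defined globally.
Step 2: g(3) uses parameter y = 3 and looks up score from global scope = 91.
Step 3: result = 3 + 91 = 94

The answer is 94.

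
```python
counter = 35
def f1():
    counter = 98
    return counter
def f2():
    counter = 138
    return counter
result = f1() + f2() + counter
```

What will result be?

Step 1: Each function shadows global counter with its own local.
Step 2: f1() returns 98, f2() returns 138.
Step 3: Global counter = 35 is unchanged. result = 98 + 138 + 35 = 271

The answer is 271.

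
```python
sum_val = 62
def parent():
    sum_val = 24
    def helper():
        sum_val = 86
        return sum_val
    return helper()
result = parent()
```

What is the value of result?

Step 1: Three scopes define sum_val: global (62), parent (24), helper (86).
Step 2: helper() has its own local sum_val = 86, which shadows both enclosing and global.
Step 3: result = 86 (local wins in LEGB)

The answer is 86.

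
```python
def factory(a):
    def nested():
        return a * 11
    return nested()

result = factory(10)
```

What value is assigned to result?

Step 1: factory(10) binds parameter a = 10.
Step 2: nested() accesses a = 10 from enclosing scope.
Step 3: result = 10 * 11 = 110

The answer is 110.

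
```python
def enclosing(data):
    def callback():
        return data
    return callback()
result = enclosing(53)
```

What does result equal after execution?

Step 1: enclosing(53) binds parameter data = 53.
Step 2: callback() looks up data in enclosing scope and finds the parameter data = 53.
Step 3: result = 53

The answer is 53.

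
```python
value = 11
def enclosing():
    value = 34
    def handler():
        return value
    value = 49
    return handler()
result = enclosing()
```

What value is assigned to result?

Step 1: enclosing() sets value = 34, then later value = 49.
Step 2: handler() is called after value is reassigned to 49. Closures capture variables by reference, not by value.
Step 3: result = 49

The answer is 49.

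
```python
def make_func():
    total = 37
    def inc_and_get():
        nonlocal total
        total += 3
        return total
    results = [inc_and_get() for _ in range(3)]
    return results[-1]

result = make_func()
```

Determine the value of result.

Step 1: total = 37.
Step 2: Three calls to inc_and_get(), each adding 3.
Step 3: Last value = 37 + 3 * 3 = 46

The answer is 46.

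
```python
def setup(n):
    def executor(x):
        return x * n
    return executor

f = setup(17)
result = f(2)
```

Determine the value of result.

Step 1: setup(17) creates a closure capturing n = 17.
Step 2: f(2) computes 2 * 17 = 34.
Step 3: result = 34

The answer is 34.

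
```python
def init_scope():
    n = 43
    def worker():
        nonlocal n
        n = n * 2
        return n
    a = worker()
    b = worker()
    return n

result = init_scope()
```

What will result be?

Step 1: n starts at 43.
Step 2: First worker(): n = 43 * 2 = 86.
Step 3: Second worker(): n = 86 * 2 = 172.
Step 4: result = 172

The answer is 172.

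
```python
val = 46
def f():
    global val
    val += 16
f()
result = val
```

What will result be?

Step 1: val = 46 globally.
Step 2: f() modifies global val: val += 16 = 62.
Step 3: result = 62

The answer is 62.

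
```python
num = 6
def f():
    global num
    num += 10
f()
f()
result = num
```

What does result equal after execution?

Step 1: num = 6.
Step 2: First f(): num = 6 + 10 = 16.
Step 3: Second f(): num = 16 + 10 = 26. result = 26

The answer is 26.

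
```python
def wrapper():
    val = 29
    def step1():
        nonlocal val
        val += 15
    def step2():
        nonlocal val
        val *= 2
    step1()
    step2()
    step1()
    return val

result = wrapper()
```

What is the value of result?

Step 1: val = 29.
Step 2: step1(): val = 29 + 15 = 44.
Step 3: step2(): val = 44 * 2 = 88.
Step 4: step1(): val = 88 + 15 = 103. result = 103

The answer is 103.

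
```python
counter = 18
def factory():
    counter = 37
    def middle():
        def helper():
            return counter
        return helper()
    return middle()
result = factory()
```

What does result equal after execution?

Step 1: factory() defines counter = 37. middle() and helper() have no local counter.
Step 2: helper() checks local (none), enclosing middle() (none), enclosing factory() and finds counter = 37.
Step 3: result = 37

The answer is 37.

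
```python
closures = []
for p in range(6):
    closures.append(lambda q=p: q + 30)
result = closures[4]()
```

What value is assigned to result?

Step 1: Default argument q=p captures p's value at definition time.
Step 2: closures[4] was defined when p = 4, so q defaults to 4.
Step 3: result = 4 + 30 = 34 (default arg fixes the late binding issue)

The answer is 34.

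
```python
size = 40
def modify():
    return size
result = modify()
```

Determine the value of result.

Step 1: size = 40 is defined in the global scope.
Step 2: modify() looks up size. No local size exists, so Python checks the global scope via LEGB rule and finds size = 40.
Step 3: result = 40

The answer is 40.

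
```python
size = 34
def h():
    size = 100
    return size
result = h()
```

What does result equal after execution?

Step 1: Global size = 34.
Step 2: h() creates local size = 100, shadowing the global.
Step 3: Returns local size = 100. result = 100

The answer is 100.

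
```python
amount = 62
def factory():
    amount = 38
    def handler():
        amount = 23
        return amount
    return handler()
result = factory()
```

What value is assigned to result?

Step 1: Three scopes define amount: global (62), factory (38), handler (23).
Step 2: handler() has its own local amount = 23, which shadows both enclosing and global.
Step 3: result = 23 (local wins in LEGB)

The answer is 23.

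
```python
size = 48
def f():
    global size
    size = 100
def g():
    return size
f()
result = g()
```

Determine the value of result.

Step 1: size = 48.
Step 2: f() sets global size = 100.
Step 3: g() reads global size = 100. result = 100

The answer is 100.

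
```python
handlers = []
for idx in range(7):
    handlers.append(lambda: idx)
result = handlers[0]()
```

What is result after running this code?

Step 1: The loop creates 7 lambdas, all referencing the same variable idx.
Step 2: After the loop, idx = 6 (final value).
Step 3: handlers[0]() looks up idx at call time and finds 6. This is the late binding gotcha. result = 6

The answer is 6.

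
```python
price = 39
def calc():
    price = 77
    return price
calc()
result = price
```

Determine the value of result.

Step 1: price = 39 globally.
Step 2: calc() creates a LOCAL price = 77 (no global keyword!).
Step 3: The global price is unchanged. result = 39

The answer is 39.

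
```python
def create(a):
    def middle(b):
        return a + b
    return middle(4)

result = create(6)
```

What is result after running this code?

Step 1: create(6) passes a = 6.
Step 2: middle(4) has b = 4, reads a = 6 from enclosing.
Step 3: result = 6 + 4 = 10

The answer is 10.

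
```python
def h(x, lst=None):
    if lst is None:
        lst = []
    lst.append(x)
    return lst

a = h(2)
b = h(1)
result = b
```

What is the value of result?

Step 1: None default with guard creates a NEW list each call.
Step 2: a = [2] (fresh list). b = [1] (another fresh list).
Step 3: result = [1] (this is the fix for mutable default)

The answer is [1].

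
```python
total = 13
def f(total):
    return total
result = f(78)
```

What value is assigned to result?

Step 1: Global total = 13.
Step 2: f(78) takes parameter total = 78, which shadows the global.
Step 3: result = 78

The answer is 78.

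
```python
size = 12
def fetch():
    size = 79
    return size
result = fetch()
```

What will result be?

Step 1: Global size = 12.
Step 2: fetch() creates local size = 79, shadowing the global.
Step 3: Returns local size = 79. result = 79

The answer is 79.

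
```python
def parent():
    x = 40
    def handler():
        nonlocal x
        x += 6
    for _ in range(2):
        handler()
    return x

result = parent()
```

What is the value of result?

Step 1: x = 40.
Step 2: handler() is called 2 times in a loop, each adding 6 via nonlocal.
Step 3: x = 40 + 6 * 2 = 52

The answer is 52.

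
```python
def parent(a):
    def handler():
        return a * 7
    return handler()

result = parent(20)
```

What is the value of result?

Step 1: parent(20) binds parameter a = 20.
Step 2: handler() accesses a = 20 from enclosing scope.
Step 3: result = 20 * 7 = 140

The answer is 140.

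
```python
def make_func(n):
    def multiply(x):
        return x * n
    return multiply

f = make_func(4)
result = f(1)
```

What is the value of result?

Step 1: make_func(4) returns multiply closure with n = 4.
Step 2: f(1) computes 1 * 4 = 4.
Step 3: result = 4

The answer is 4.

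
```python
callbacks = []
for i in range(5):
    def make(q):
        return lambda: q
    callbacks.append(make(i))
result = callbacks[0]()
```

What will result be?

Step 1: make(i) creates a new scope capturing q = i at call time.
Step 2: callbacks[0] = make(0), so its lambda captures q = 0.
Step 3: result = 0 (closure factory fixes late binding)

The answer is 0.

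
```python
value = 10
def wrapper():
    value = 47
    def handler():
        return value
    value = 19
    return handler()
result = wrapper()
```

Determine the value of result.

Step 1: wrapper() sets value = 47, then later value = 19.
Step 2: handler() is called after value is reassigned to 19. Closures capture variables by reference, not by value.
Step 3: result = 19

The answer is 19.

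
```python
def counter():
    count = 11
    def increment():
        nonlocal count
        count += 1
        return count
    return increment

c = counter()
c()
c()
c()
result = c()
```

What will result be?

Step 1: counter() creates closure with count = 11.
Step 2: Each c() call increments count via nonlocal. After 4 calls: 11 + 4 = 15.
Step 3: result = 15

The answer is 15.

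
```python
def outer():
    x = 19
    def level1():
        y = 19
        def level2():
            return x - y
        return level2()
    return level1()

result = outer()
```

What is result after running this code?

Step 1: x = 19 in outer. y = 19 in level1.
Step 2: level2() reads x = 19 and y = 19 from enclosing scopes.
Step 3: result = 19 - 19 = 0

The answer is 0.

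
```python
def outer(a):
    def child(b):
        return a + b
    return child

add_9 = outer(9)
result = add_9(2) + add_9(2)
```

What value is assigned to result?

Step 1: add_9 captures a = 9.
Step 2: add_9(2) = 9 + 2 = 11, called twice.
Step 3: result = 11 + 11 = 22

The answer is 22.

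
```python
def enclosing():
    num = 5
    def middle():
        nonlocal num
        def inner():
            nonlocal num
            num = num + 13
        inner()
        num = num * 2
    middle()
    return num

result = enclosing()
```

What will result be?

Step 1: num = 5.
Step 2: inner() adds 13: num = 5 + 13 = 18.
Step 3: middle() doubles: num = 18 * 2 = 36.
Step 4: result = 36

The answer is 36.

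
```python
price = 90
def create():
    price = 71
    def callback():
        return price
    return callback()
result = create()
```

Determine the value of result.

Step 1: price = 90 globally, but create() defines price = 71 locally.
Step 2: callback() looks up price. Not in local scope, so checks enclosing scope (create) and finds price = 71.
Step 3: result = 71

The answer is 71.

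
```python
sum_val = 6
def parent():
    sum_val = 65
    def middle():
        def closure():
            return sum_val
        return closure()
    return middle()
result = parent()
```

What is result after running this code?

Step 1: parent() defines sum_val = 65. middle() and closure() have no local sum_val.
Step 2: closure() checks local (none), enclosing middle() (none), enclosing parent() and finds sum_val = 65.
Step 3: result = 65

The answer is 65.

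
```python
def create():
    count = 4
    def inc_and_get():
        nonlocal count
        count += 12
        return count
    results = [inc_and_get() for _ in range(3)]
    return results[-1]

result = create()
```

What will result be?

Step 1: count = 4.
Step 2: Three calls to inc_and_get(), each adding 12.
Step 3: Last value = 4 + 12 * 3 = 40

The answer is 40.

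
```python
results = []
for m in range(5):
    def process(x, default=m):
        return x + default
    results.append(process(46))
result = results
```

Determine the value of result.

Step 1: Default argument default=m is evaluated at function definition time.
Step 2: Each iteration creates process with default = current m value.
Step 3: process(46) returns 46 + default. results = [46, 47, 48, 49, 50]

The answer is [46, 47, 48, 49, 50].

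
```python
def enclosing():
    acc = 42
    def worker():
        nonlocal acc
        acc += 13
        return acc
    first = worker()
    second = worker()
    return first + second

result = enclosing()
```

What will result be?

Step 1: acc starts at 42.
Step 2: First call: acc = 42 + 13 = 55, returns 55.
Step 3: Second call: acc = 55 + 13 = 68, returns 68.
Step 4: result = 55 + 68 = 123

The answer is 123.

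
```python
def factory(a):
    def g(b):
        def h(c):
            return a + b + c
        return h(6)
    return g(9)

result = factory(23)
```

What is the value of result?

Step 1: a = 23, b = 9, c = 6 across three nested scopes.
Step 2: h() accesses all three via LEGB rule.
Step 3: result = 23 + 9 + 6 = 38

The answer is 38.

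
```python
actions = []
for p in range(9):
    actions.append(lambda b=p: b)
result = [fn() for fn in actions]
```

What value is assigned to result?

Step 1: Default arg b=p captures p at each iteration.
Step 2: Each lambda has its own default: 0, 1, ..., 8.
Step 3: result = [0, 1, 2, 3, 4, 5, 6, 7, 8]

The answer is [0, 1, 2, 3, 4, 5, 6, 7, 8].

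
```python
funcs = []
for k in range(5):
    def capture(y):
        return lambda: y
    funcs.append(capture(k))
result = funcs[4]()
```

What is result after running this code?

Step 1: capture(k) creates a new scope capturing y = k at call time.
Step 2: funcs[4] = capture(4), so its lambda captures y = 4.
Step 3: result = 4 (closure factory fixes late binding)

The answer is 4.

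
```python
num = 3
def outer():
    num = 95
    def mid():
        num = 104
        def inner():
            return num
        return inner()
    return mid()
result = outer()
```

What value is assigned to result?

Step 1: Three levels of shadowing: global 3, outer 95, mid 104.
Step 2: inner() finds num = 104 in enclosing mid() scope.
Step 3: result = 104

The answer is 104.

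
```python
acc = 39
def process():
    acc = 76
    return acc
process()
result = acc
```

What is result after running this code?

Step 1: acc = 39 globally.
Step 2: process() creates a LOCAL acc = 76 (no global keyword!).
Step 3: The global acc is unchanged. result = 39

The answer is 39.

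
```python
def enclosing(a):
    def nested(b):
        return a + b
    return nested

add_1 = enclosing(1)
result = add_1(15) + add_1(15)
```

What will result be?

Step 1: add_1 captures a = 1.
Step 2: add_1(15) = 1 + 15 = 16, called twice.
Step 3: result = 16 + 16 = 32

The answer is 32.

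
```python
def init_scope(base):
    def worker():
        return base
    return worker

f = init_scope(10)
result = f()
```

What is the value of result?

Step 1: init_scope(10) creates closure capturing base = 10.
Step 2: f() returns the captured base = 10.
Step 3: result = 10

The answer is 10.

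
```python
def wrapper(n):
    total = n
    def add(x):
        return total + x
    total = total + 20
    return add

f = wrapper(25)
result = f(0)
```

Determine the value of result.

Step 1: wrapper(25) sets total = 25, then total = 25 + 20 = 45.
Step 2: Closures capture by reference, so add sees total = 45.
Step 3: f(0) returns 45 + 0 = 45

The answer is 45.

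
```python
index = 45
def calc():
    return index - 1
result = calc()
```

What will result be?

Step 1: index = 45 is defined globally.
Step 2: calc() looks up index from global scope = 45, then computes 45 - 1 = 44.
Step 3: result = 44

The answer is 44.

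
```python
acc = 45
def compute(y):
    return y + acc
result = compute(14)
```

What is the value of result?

Step 1: acc = 45 is defined globally.
Step 2: compute(14) uses parameter y = 14 and looks up acc from global scope = 45.
Step 3: result = 14 + 45 = 59

The answer is 59.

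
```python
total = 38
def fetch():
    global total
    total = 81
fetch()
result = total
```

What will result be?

Step 1: total = 38 globally.
Step 2: fetch() declares global total and sets it to 81.
Step 3: After fetch(), global total = 81. result = 81

The answer is 81.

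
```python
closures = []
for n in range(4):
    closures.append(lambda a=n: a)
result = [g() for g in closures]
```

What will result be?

Step 1: Default arg a=n captures n at each iteration.
Step 2: Each lambda has its own default: 0, 1, ..., 3.
Step 3: result = [0, 1, 2, 3]

The answer is [0, 1, 2, 3].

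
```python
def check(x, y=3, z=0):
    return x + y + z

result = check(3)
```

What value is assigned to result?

Step 1: check(3) uses defaults y = 3, z = 0.
Step 2: Returns 3 + 3 + 0 = 6.
Step 3: result = 6

The answer is 6.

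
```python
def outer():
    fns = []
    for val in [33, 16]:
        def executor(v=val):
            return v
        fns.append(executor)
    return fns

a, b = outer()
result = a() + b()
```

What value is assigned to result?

Step 1: Default argument v=val captures val at each iteration.
Step 2: a() returns 33 (captured at first iteration), b() returns 16 (captured at second).
Step 3: result = 33 + 16 = 49

The answer is 49.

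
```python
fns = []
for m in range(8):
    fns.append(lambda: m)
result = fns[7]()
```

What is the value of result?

Step 1: The loop creates 8 lambdas, all referencing the same variable m.
Step 2: After the loop, m = 7 (final value).
Step 3: fns[7]() looks up m at call time and finds 7. This is the late binding gotcha. result = 7

The answer is 7.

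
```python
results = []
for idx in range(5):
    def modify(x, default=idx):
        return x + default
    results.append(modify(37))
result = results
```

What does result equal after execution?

Step 1: Default argument default=idx is evaluated at function definition time.
Step 2: Each iteration creates modify with default = current idx value.
Step 3: modify(37) returns 37 + default. results = [37, 38, 39, 40, 41]

The answer is [37, 38, 39, 40, 41].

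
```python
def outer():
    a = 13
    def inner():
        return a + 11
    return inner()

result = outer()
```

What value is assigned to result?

Step 1: outer() defines a = 13.
Step 2: inner() reads a = 13 from enclosing scope, returns 13 + 11 = 24.
Step 3: result = 24

The answer is 24.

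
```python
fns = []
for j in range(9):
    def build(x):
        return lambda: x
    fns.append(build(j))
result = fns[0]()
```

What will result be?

Step 1: build(j) creates a new scope capturing x = j at call time.
Step 2: fns[0] = build(0), so its lambda captures x = 0.
Step 3: result = 0 (closure factory fixes late binding)

The answer is 0.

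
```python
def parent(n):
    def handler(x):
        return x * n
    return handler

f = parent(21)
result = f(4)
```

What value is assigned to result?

Step 1: parent(21) creates a closure capturing n = 21.
Step 2: f(4) computes 4 * 21 = 84.
Step 3: result = 84

The answer is 84.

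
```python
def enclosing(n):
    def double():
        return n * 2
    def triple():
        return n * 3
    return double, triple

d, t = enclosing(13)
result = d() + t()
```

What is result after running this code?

Step 1: Both closures capture the same n = 13.
Step 2: d() = 13 * 2 = 26, t() = 13 * 3 = 39.
Step 3: result = 26 + 39 = 65

The answer is 65.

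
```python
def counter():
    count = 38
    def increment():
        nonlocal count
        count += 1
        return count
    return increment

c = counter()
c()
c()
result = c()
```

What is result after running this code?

Step 1: counter() creates closure with count = 38.
Step 2: Each c() call increments count via nonlocal. After 3 calls: 38 + 3 = 41.
Step 3: result = 41

The answer is 41.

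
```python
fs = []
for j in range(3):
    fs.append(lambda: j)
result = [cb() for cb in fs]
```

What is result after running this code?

Step 1: All 3 lambdas share the same variable j.
Step 2: After the loop, j = 2.
Step 3: Each call returns 2. result = [2, 2, 2]

The answer is [2, 2, 2].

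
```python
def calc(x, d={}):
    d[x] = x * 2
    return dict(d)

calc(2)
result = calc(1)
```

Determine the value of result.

Step 1: Mutable default dict is shared across calls.
Step 2: First call adds 2: 4. Second call adds 1: 2.
Step 3: result = {2: 4, 1: 2}

The answer is {2: 4, 1: 2}.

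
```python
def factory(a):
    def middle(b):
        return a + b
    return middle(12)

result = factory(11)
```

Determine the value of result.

Step 1: factory(11) passes a = 11.
Step 2: middle(12) has b = 12, reads a = 11 from enclosing.
Step 3: result = 11 + 12 = 23

The answer is 23.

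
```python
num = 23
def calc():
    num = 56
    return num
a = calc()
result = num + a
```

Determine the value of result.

Step 1: Global num = 23. calc() returns local num = 56.
Step 2: a = 56. Global num still = 23.
Step 3: result = 23 + 56 = 79

The answer is 79.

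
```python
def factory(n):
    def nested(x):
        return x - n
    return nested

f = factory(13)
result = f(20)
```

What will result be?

Step 1: factory(13) creates a closure capturing n = 13.
Step 2: f(20) computes 20 - 13 = 7.
Step 3: result = 7

The answer is 7.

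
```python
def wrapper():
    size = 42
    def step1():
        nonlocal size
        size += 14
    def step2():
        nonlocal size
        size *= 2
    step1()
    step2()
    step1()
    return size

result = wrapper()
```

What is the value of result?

Step 1: size = 42.
Step 2: step1(): size = 42 + 14 = 56.
Step 3: step2(): size = 56 * 2 = 112.
Step 4: step1(): size = 112 + 14 = 126. result = 126

The answer is 126.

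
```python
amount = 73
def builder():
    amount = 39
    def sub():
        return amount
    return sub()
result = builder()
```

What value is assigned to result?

Step 1: amount = 73 globally, but builder() defines amount = 39 locally.
Step 2: sub() looks up amount. Not in local scope, so checks enclosing scope (builder) and finds amount = 39.
Step 3: result = 39

The answer is 39.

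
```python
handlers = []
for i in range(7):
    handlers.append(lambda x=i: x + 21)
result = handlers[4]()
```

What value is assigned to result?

Step 1: Default argument x=i captures i's value at definition time.
Step 2: handlers[4] was defined when i = 4, so x defaults to 4.
Step 3: result = 4 + 21 = 25 (default arg fixes the late binding issue)

The answer is 25.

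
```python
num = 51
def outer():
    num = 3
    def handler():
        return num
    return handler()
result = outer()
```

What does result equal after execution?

Step 1: num = 51 globally, but outer() defines num = 3 locally.
Step 2: handler() looks up num. Not in local scope, so checks enclosing scope (outer) and finds num = 3.
Step 3: result = 3

The answer is 3.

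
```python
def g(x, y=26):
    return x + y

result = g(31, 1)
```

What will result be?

Step 1: g(31, 1) overrides default y with 1.
Step 2: Returns 31 + 1 = 32.
Step 3: result = 32

The answer is 32.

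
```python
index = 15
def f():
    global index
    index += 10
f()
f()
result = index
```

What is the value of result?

Step 1: index = 15.
Step 2: First f(): index = 15 + 10 = 25.
Step 3: Second f(): index = 25 + 10 = 35. result = 35

The answer is 35.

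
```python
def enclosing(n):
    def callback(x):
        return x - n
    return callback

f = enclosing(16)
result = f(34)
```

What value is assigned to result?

Step 1: enclosing(16) creates a closure capturing n = 16.
Step 2: f(34) computes 34 - 16 = 18.
Step 3: result = 18

The answer is 18.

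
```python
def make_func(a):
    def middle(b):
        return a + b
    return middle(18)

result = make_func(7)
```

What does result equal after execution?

Step 1: make_func(7) passes a = 7.
Step 2: middle(18) has b = 18, reads a = 7 from enclosing.
Step 3: result = 7 + 18 = 25

The answer is 25.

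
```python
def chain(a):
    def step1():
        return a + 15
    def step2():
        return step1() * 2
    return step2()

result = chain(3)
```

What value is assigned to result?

Step 1: chain(3) captures a = 3.
Step 2: step2() calls step1() which returns 3 + 15 = 18.
Step 3: step2() returns 18 * 2 = 36

The answer is 36.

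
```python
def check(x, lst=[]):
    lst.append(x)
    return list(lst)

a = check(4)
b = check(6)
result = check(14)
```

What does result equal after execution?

Step 1: Default list is shared. list() creates copies for return values.
Step 2: Internal list grows: [4] -> [4, 6] -> [4, 6, 14].
Step 3: result = [4, 6, 14]

The answer is [4, 6, 14].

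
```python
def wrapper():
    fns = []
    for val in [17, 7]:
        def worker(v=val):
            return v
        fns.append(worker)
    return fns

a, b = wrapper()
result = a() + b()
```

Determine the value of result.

Step 1: Default argument v=val captures val at each iteration.
Step 2: a() returns 17 (captured at first iteration), b() returns 7 (captured at second).
Step 3: result = 17 + 7 = 24

The answer is 24.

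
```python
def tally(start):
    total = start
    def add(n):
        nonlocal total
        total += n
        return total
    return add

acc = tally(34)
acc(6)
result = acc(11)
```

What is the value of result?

Step 1: tally(34) creates closure with total = 34.
Step 2: First acc(6): total = 34 + 6 = 40.
Step 3: Second acc(11): total = 40 + 11 = 51. result = 51

The answer is 51.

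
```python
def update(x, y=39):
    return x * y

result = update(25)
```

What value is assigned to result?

Step 1: update(25) uses default y = 39.
Step 2: Returns 25 * 39 = 975.
Step 3: result = 975

The answer is 975.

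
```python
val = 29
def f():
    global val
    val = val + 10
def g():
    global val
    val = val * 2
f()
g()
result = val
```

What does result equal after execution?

Step 1: val = 29.
Step 2: f() adds 10: val = 29 + 10 = 39.
Step 3: g() doubles: val = 39 * 2 = 78.
Step 4: result = 78

The answer is 78.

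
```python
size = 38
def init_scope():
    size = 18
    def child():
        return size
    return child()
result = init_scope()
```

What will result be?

Step 1: size = 38 globally, but init_scope() defines size = 18 locally.
Step 2: child() looks up size. Not in local scope, so checks enclosing scope (init_scope) and finds size = 18.
Step 3: result = 18

The answer is 18.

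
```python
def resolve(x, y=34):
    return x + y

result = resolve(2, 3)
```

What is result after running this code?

Step 1: resolve(2, 3) overrides default y with 3.
Step 2: Returns 2 + 3 = 5.
Step 3: result = 5

The answer is 5.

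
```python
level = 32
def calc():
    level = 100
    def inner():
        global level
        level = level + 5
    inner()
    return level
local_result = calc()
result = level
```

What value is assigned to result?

Step 1: Global level = 32. calc() creates local level = 100.
Step 2: inner() declares global level and adds 5: global level = 32 + 5 = 37.
Step 3: calc() returns its local level = 100 (unaffected by inner).
Step 4: result = global level = 37

The answer is 37.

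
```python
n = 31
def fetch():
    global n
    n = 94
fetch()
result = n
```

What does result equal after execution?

Step 1: n = 31 globally.
Step 2: fetch() declares global n and sets it to 94.
Step 3: After fetch(), global n = 94. result = 94

The answer is 94.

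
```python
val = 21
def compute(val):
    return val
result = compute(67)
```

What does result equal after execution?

Step 1: Global val = 21.
Step 2: compute(67) takes parameter val = 67, which shadows the global.
Step 3: result = 67

The answer is 67.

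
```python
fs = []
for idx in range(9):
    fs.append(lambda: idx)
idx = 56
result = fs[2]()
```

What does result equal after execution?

Step 1: Lambdas capture the variable idx by reference, not by value.
Step 2: After the loop, idx is reassigned to 56.
Step 3: fs[2]() looks up the current idx = 56. result = 56

The answer is 56.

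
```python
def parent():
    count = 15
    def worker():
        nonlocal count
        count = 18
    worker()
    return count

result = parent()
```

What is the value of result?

Step 1: parent() sets count = 15.
Step 2: worker() uses nonlocal to reassign count = 18.
Step 3: result = 18

The answer is 18.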